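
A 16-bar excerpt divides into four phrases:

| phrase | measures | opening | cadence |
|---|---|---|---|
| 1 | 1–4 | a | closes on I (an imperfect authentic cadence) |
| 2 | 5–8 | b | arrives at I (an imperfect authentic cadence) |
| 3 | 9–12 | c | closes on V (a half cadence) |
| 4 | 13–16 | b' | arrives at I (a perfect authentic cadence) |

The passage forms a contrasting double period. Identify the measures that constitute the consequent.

In a double period the four phrases pair into a large antecedent (phrases 1–2, ending imperfect authentic cadence) and a large consequent (phrases 3–4, ending perfect authentic cadence). The consequent spans measures 9-16.

measures 9–16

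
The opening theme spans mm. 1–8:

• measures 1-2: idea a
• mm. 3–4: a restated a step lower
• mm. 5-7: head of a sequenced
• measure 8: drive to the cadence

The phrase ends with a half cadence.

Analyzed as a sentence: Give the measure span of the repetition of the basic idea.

The presentation of a sentence is the basic idea (mm. 1–2) plus its repetition (mm. 3–4); the repetition of the basic idea is therefore measures 3–4.

measures 3–4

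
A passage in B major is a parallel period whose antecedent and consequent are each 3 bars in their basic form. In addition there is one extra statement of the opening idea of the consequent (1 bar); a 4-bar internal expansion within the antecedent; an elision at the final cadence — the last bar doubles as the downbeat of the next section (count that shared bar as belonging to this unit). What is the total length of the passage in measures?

Basic parallel period: 3 + 3 = 6 bars.
6 (basic form) + 1 (extra statement) + 4 (internal expansion) = 11.
The elision shares a bar with the next section but does not change this unit's count.

11 measures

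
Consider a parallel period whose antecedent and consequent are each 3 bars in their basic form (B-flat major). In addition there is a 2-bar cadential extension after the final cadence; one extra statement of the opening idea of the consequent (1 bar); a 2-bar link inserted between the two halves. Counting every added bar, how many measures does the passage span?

11 measures

Basic parallel period: 3 + 3 = 6 bars.
6 (basic form) + 2 (cadential extension) + 1 (extra statement) + 2 (link) = 11.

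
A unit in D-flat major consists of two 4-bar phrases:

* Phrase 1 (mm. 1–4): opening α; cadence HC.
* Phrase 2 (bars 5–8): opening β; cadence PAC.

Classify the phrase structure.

Phrase 1 ends with a half cadence (weaker) and phrase 2 with a perfect authentic cadence (stronger): antecedent + consequent = a period.
The two phrases open with different material (α / β), so the period is contrasting.

contrasting period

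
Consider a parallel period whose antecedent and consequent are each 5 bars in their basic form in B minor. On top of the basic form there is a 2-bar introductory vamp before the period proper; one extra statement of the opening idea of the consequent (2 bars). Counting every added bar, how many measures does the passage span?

14 measures

Basic parallel period: 5 + 5 = 10 bars.
10 (basic form) + 2 (introduction) + 2 (extra statement) = 14.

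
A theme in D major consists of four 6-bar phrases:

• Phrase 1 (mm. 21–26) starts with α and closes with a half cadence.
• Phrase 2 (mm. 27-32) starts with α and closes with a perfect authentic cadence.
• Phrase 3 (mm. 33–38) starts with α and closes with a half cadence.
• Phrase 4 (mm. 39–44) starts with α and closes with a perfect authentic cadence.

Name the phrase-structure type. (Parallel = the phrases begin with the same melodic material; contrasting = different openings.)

repeated period

The cadence pattern HC–PAC–HC–PAC is weak–strong twice, and phrases 3–4 restate phrases 1–2: a period heard twice, not a double period (which would end weakly at phrase 2).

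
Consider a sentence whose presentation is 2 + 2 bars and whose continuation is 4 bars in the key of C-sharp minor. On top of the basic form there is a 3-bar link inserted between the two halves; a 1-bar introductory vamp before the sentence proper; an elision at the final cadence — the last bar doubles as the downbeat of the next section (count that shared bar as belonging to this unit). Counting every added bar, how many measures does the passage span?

Basic sentence: 2 + 2 + 4 = 8 bars.
8 (basic form) + 3 (link) + 1 (introduction) = 12.
The elision shares a bar with the next section but does not change this unit's count.

12 measures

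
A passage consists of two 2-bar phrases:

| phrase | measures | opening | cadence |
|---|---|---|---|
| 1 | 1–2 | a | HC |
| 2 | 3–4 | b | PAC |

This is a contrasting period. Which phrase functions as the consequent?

The phrase ending with the weaker cadence (half cadence) is the antecedent; the one ending more conclusively (perfect authentic cadence) is the consequent. The consequent is phrase 2.

phrase 2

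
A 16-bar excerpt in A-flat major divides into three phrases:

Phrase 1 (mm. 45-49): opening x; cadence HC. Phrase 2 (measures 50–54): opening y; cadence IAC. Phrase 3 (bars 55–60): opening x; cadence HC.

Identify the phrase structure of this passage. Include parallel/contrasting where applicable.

phrase group

The final phrase closes with a half cadence, which is not stronger than the preceding imperfect authentic cadence; the 3 phrases lack an overall antecedent–consequent design and so form a phrase group.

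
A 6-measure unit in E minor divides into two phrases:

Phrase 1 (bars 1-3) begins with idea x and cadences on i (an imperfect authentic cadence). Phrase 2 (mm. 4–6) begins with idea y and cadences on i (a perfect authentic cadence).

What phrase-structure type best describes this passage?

Phrase 1 ends with an imperfect authentic cadence (weaker) and phrase 2 with a perfect authentic cadence (stronger): antecedent + consequent = a period.
The two phrases open with different material (x / y), so the period is contrasting.

contrasting period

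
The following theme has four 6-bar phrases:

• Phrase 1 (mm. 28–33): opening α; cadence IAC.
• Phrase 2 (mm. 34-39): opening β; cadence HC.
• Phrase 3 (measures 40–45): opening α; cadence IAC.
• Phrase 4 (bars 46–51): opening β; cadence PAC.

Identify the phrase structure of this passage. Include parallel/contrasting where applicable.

Four phrases in two halves: the first half (bars 28–39) ends with a half cadence, the second (mm. 40-51) with a perfect authentic cadence — a large antecedent–consequent pair, i.e. a double period.
Phrase 3 begins with the same material as phrase 1, making it parallel.

parallel double period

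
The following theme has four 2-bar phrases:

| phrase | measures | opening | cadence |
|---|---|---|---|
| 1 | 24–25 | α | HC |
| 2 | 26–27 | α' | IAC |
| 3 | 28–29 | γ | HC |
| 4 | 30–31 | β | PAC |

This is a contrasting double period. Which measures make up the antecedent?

In a double period the first pair of phrases (ending imperfect authentic cadence) is the large antecedent and the second pair (ending perfect authentic cadence) is the large consequent; the antecedent is measures 24–27.

measures 24–27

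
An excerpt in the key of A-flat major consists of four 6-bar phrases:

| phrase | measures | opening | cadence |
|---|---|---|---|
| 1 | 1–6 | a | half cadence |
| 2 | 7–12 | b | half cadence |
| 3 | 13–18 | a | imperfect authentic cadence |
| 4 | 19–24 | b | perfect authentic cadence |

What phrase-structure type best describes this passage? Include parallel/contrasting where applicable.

parallel double period

Four phrases in two halves: the first half (mm. 1–12) ends with a half cadence, the second (measures 13-24) with a perfect authentic cadence — a large antecedent–consequent pair, i.e. a double period.
Phrase 3 begins with the same material as phrase 1, making it parallel.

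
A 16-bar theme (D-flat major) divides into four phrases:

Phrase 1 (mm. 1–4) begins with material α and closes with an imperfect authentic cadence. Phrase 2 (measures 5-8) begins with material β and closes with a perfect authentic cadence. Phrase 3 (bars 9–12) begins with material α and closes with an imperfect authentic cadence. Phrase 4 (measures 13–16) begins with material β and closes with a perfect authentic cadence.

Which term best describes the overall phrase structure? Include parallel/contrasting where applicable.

The cadence pattern IAC–PAC–IAC–PAC is weak–strong twice, and phrases 3–4 restate phrases 1–2: a period heard twice, not a double period (which would end weakly at phrase 2).

repeated period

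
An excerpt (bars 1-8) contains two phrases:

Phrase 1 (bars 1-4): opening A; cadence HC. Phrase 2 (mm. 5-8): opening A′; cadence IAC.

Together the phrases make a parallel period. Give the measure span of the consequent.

measures 5–8

The phrase ending with the weaker cadence (half cadence) is the antecedent; the one ending more conclusively (imperfect authentic cadence) is the consequent. The consequent is measures 5–8.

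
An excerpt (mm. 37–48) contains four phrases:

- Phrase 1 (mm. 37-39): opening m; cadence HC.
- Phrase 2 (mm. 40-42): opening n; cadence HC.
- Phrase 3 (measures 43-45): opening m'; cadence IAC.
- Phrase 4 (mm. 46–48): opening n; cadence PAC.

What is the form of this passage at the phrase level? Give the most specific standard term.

Four phrases in two halves: the first half (mm. 37-42) ends with a half cadence, the second (bars 43–48) with a perfect authentic cadence — a large antecedent–consequent pair, i.e. a double period.
Phrase 3 begins with the same material as phrase 1, making it parallel.

parallel double period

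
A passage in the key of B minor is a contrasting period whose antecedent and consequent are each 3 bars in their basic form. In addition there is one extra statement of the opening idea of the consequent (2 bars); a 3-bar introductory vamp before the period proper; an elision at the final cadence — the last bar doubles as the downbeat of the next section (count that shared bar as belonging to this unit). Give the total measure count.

Basic contrasting period: 3 + 3 = 6 bars.
6 (basic form) + 2 (extra statement) + 3 (introduction) = 11.
The elision shares a bar with the next section but does not change this unit's count.

11 measures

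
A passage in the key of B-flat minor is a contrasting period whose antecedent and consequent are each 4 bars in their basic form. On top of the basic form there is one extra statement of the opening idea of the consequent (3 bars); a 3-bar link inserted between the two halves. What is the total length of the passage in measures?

Basic contrasting period: 4 + 4 = 8 bars.
8 (basic form) + 3 (extra statement) + 3 (link) = 14.

14 measures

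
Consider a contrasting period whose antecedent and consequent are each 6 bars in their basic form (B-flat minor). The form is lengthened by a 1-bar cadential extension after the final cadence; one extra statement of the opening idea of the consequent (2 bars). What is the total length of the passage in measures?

15 measures

Basic contrasting period: 6 + 6 = 12 bars.
12 (basic form) + 1 (cadential extension) + 2 (extra statement) = 15.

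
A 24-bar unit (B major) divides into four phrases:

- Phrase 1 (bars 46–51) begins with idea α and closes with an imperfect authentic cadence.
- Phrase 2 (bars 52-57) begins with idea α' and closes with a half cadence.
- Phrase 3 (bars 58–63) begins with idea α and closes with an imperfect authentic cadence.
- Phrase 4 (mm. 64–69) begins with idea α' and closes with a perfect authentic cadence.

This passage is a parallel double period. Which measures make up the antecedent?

In a double period the four phrases pair into a large antecedent (phrases 1–2, ending half cadence) and a large consequent (phrases 3–4, ending perfect authentic cadence). The antecedent spans mm. 46–57.

measures 46–57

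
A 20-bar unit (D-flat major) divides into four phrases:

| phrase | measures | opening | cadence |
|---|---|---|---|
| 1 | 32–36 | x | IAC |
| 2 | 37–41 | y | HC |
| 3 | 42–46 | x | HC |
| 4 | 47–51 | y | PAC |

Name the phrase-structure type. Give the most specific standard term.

Four phrases in two halves: the first half (measures 32-41) ends with a half cadence, the second (bars 42-51) with a perfect authentic cadence — a large antecedent–consequent pair, i.e. a double period.
Phrase 3 begins with the same material as phrase 1, making it parallel.

parallel double period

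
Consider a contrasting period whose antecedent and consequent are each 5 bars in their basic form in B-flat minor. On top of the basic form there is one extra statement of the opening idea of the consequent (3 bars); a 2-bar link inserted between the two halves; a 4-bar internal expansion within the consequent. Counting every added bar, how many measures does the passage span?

19 measures

Basic contrasting period: 5 + 5 = 10 bars.
10 (basic form) + 3 (extra statement) + 2 (link) + 4 (internal expansion) = 19.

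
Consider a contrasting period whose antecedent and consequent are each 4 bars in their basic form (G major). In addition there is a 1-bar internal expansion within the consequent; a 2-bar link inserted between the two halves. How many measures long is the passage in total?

11 measures

Basic contrasting period: 4 + 4 = 8 bars.
8 (basic form) + 1 (internal expansion) + 2 (link) = 11.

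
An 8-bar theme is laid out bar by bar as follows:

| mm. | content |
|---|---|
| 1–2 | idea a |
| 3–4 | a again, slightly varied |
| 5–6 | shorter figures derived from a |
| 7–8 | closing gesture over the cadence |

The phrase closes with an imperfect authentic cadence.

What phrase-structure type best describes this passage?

sentence

Basic idea (bars 1-2) + its repetition (mm. 3–4) form the presentation; fragmentation and cadence (measures 5–8) form the continuation — the 8-bar whole is a sentence.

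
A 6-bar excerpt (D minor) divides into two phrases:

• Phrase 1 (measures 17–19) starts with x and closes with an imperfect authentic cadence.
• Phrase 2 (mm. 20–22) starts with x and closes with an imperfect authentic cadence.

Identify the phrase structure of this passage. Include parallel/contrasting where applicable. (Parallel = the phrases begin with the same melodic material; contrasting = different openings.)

Both phrases have the same opening (x) and the same cadence (imperfect authentic cadence): the second is a restatement, not a consequent, so this is a repeated phrase rather than a period.

repeated phrase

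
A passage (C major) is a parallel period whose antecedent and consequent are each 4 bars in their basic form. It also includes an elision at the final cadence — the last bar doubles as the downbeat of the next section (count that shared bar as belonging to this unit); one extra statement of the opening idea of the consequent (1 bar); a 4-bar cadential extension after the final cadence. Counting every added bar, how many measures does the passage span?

13 measures

Basic parallel period: 4 + 4 = 8 bars.
8 (basic form) + 1 (extra statement) + 4 (cadential extension) = 13.
The elision shares a bar with the next section but does not change this unit's count.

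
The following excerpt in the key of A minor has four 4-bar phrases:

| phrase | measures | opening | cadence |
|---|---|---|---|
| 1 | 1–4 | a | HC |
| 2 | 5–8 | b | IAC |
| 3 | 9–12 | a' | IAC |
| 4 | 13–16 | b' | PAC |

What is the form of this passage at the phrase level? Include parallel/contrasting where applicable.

Four phrases in two halves: the first half (mm. 1–8) ends with an imperfect authentic cadence, the second (bars 9-16) with a perfect authentic cadence — a large antecedent–consequent pair, i.e. a double period.
Phrase 3 begins with the same material as phrase 1, making it parallel.

parallel double period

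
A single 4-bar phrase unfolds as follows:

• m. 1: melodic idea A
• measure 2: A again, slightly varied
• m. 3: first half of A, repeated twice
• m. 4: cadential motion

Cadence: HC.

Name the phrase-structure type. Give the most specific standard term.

sentence

Basic idea (m. 1) + its repetition (measure 2) form the presentation; fragmentation and cadence (bars 3–4) form the continuation — the 4-bar whole is a sentence.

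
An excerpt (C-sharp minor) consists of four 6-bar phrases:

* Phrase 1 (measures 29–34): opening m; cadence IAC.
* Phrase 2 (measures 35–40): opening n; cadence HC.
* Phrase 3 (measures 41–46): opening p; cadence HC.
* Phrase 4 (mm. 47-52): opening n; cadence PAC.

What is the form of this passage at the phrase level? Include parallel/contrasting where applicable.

Four phrases in two halves: the first half (measures 29–40) ends with a half cadence, the second (bars 41–52) with a perfect authentic cadence — a large antecedent–consequent pair, i.e. a double period.
Phrase 3 begins with different material from phrase 1, making it contrasting.

contrasting double period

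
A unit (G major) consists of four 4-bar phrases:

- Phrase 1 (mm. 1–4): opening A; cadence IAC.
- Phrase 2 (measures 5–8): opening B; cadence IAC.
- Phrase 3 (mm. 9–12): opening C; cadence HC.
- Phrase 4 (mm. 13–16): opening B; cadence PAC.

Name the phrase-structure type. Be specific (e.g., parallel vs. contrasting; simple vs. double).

Four phrases in two halves: the first half (measures 1–8) ends with an imperfect authentic cadence, the second (bars 9-16) with a perfect authentic cadence — a large antecedent–consequent pair, i.e. a double period.
Phrase 3 begins with different material from phrase 1, making it contrasting.

contrasting double period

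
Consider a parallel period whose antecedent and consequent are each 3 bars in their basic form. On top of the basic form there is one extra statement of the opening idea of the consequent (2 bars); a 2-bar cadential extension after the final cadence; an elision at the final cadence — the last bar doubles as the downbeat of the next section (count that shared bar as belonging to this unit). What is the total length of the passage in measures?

10 measures

Basic parallel period: 3 + 3 = 6 bars.
6 (basic form) + 2 (extra statement) + 2 (cadential extension) = 10.
The elision shares a bar with the next section but does not change this unit's count.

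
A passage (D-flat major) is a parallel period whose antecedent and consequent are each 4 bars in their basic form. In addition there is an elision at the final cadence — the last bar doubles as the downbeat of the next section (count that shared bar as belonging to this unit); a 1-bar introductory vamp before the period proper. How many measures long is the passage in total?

Basic parallel period: 4 + 4 = 8 bars.
8 (basic form) + 1 (introduction) = 9.
The elision shares a bar with the next section but does not change this unit's count.

9 measures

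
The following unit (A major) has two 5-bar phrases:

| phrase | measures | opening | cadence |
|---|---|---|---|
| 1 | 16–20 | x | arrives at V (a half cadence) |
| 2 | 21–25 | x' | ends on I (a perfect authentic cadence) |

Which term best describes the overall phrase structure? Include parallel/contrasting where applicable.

parallel period

Phrase 1 ends with a half cadence (weaker) and phrase 2 with a perfect authentic cadence (stronger): antecedent + consequent = a period.
The two phrases open with the same material (x / x'), so the period is parallel.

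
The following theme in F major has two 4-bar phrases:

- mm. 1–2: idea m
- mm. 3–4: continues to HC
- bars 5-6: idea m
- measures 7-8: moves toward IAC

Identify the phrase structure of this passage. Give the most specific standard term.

Phrase 1 ends with a half cadence (weaker) and phrase 2 with an imperfect authentic cadence (stronger): antecedent + consequent = a period.
The two phrases open with the same material (m / m), so the period is parallel.

parallel period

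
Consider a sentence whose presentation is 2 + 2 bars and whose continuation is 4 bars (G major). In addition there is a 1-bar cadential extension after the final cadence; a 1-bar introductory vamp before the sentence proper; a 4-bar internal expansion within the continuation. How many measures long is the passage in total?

14 measures

Basic sentence: 2 + 2 + 4 = 8 bars.
8 (basic form) + 1 (cadential extension) + 1 (introduction) + 4 (internal expansion) = 14.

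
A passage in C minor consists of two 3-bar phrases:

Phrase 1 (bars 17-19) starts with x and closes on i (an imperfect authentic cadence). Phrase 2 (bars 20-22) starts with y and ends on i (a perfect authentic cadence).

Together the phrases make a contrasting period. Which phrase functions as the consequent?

phrase 2

The phrase ending with the weaker cadence (imperfect authentic cadence) is the antecedent; the one ending more conclusively (perfect authentic cadence) is the consequent. The consequent is phrase 2.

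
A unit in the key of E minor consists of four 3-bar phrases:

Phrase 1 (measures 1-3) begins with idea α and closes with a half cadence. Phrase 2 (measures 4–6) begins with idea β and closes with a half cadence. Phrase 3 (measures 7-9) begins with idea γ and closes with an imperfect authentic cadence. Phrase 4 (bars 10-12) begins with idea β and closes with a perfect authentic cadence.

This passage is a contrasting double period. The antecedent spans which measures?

measures 1–6

In a double period the four phrases pair into a large antecedent (phrases 1–2, ending half cadence) and a large consequent (phrases 3–4, ending perfect authentic cadence). The antecedent spans measures 1–6.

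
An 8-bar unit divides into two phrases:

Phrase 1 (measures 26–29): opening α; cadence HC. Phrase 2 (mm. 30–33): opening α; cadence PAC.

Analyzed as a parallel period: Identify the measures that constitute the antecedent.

The antecedent is the phrase ending with the weaker cadence (half cadence, phrase 1) and the consequent the one ending more conclusively (perfect authentic cadence, phrase 2); the antecedent is measures 26–29.

measures 26–29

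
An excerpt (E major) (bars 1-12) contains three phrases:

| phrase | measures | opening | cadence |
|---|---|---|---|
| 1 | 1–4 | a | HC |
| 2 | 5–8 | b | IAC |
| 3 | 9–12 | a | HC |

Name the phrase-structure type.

The final phrase closes with a half cadence, which is not stronger than the preceding imperfect authentic cadence; the 3 phrases lack an overall antecedent–consequent design and so form a phrase group.

phrase group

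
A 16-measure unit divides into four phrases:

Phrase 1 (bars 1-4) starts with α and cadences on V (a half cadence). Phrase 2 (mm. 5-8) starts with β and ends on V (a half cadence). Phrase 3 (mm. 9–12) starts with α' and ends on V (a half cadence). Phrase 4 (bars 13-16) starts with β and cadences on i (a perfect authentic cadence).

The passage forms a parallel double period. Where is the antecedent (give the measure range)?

measures 1–8

In a double period the four phrases pair into a large antecedent (phrases 1–2, ending half cadence) and a large consequent (phrases 3–4, ending perfect authentic cadence). The antecedent spans measures 1–8.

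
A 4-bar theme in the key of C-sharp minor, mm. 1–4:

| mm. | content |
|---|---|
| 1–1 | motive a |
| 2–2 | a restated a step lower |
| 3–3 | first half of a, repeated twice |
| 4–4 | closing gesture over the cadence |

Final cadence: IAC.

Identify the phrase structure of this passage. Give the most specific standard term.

Basic idea (m. 1) + its repetition (bar 2) form the presentation; fragmentation and cadence (mm. 3-4) form the continuation — the 4-bar whole is a sentence.

sentence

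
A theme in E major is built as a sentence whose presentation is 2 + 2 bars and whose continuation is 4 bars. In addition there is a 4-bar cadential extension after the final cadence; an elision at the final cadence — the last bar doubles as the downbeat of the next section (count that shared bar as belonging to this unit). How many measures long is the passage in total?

12 measures

Basic sentence: 2 + 2 + 4 = 8 bars.
8 (basic form) + 4 (cadential extension) = 12.
The elision shares a bar with the next section but does not change this unit's count.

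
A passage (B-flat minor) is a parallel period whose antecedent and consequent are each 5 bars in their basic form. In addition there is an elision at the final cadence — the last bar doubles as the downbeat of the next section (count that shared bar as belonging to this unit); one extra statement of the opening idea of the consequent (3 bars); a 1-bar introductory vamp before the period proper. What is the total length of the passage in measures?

14 measures

Basic parallel period: 5 + 5 = 10 bars.
10 (basic form) + 3 (extra statement) + 1 (introduction) = 14.
The elision shares a bar with the next section but does not change this unit's count.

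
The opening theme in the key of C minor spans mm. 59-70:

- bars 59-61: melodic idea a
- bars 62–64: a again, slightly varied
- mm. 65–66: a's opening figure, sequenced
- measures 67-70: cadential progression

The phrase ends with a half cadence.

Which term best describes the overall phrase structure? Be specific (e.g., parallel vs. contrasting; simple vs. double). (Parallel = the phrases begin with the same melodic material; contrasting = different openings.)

Basic idea (bars 59–61) + its repetition (mm. 62-64) form the presentation; fragmentation and cadence (measures 65-70) form the continuation — the 12-bar whole is a sentence.

sentence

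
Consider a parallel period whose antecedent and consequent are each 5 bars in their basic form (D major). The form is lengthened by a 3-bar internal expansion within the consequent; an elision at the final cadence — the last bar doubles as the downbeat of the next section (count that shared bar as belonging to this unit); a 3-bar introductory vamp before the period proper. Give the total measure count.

16 measures

Basic parallel period: 5 + 5 = 10 bars.
10 (basic form) + 3 (internal expansion) + 3 (introduction) = 16.
The elision shares a bar with the next section but does not change this unit's count.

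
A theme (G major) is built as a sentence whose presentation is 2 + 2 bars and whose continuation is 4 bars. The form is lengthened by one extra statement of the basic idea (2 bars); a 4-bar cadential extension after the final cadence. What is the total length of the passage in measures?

Basic sentence: 2 + 2 + 4 = 8 bars.
8 (basic form) + 2 (extra statement) + 4 (cadential extension) = 14.

14 measures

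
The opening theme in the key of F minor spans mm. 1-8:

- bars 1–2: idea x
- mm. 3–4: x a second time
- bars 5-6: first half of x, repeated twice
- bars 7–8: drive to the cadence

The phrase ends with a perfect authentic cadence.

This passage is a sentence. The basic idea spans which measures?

measures 1–2

The presentation of a sentence is the basic idea (bars 1–2) plus its repetition (mm. 3-4); the basic idea is therefore mm. 1–2.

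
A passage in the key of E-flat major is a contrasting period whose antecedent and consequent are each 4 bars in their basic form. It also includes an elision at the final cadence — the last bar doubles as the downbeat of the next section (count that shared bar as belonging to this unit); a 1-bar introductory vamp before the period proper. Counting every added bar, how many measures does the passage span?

Basic contrasting period: 4 + 4 = 8 bars.
8 (basic form) + 1 (introduction) = 9.
The elision shares a bar with the next section but does not change this unit's count.

9 measures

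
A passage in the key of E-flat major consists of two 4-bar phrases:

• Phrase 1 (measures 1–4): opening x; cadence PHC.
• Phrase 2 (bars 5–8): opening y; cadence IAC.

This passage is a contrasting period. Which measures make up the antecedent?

measures 1–4

The antecedent is the phrase ending with the weaker cadence (Phrygian half cadence, phrase 1) and the consequent the one ending more conclusively (imperfect authentic cadence, phrase 2); the antecedent is measures 1-4.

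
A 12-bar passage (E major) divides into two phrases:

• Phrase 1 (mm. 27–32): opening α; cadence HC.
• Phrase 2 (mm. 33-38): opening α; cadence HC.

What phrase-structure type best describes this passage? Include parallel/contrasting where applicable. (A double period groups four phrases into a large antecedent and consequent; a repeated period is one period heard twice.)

Both phrases have the same opening (α) and the same cadence (half cadence): the second is a restatement, not a consequent, so this is a repeated phrase rather than a period.

repeated phrase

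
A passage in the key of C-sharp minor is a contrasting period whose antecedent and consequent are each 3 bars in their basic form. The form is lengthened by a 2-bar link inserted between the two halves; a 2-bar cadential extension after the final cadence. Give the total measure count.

Basic contrasting period: 3 + 3 = 6 bars.
6 (basic form) + 2 (link) + 2 (cadential extension) = 10.

10 measures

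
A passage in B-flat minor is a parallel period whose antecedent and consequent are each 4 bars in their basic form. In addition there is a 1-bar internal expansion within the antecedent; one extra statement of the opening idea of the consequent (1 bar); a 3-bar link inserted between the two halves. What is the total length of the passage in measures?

Basic parallel period: 4 + 4 = 8 bars.
8 (basic form) + 1 (internal expansion) + 1 (extra statement) + 3 (link) = 13.

13 measures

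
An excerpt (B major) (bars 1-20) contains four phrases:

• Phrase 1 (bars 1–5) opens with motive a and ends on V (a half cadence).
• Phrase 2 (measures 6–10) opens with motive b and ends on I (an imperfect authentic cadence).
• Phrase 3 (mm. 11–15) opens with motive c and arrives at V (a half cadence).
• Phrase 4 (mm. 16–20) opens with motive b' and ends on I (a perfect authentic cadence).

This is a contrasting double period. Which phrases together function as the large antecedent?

In a double period the first pair of phrases (ending imperfect authentic cadence) is the large antecedent and the second pair (ending perfect authentic cadence) is the large consequent; the antecedent is phrases 1 and 2.

phrases 1 and 2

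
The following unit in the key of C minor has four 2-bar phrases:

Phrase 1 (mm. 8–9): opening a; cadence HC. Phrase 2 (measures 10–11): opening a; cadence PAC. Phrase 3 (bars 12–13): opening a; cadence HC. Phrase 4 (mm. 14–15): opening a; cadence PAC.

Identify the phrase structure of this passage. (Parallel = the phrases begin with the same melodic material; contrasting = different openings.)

repeated period

The cadence pattern HC–PAC–HC–PAC is weak–strong twice, and phrases 3–4 restate phrases 1–2: a period heard twice, not a double period (which would end weakly at phrase 2).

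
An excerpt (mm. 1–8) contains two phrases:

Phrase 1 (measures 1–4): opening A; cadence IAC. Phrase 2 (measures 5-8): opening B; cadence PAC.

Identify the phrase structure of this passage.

Phrase 1 ends with an imperfect authentic cadence (weaker) and phrase 2 with a perfect authentic cadence (stronger): antecedent + consequent = a period.
The two phrases open with different material (A / B), so the period is contrasting.

contrasting period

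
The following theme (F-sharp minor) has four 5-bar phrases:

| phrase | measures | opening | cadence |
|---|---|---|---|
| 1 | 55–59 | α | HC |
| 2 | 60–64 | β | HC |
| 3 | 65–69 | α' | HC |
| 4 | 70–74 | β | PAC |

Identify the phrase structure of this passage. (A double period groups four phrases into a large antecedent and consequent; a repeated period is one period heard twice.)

Four phrases in two halves: the first half (mm. 55–64) ends with a half cadence, the second (measures 65–74) with a perfect authentic cadence — a large antecedent–consequent pair, i.e. a double period.
Phrase 3 begins with the same material as phrase 1, making it parallel.

parallel double period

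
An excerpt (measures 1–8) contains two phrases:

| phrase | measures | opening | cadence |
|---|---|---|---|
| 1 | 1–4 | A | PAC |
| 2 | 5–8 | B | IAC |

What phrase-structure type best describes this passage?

The second phrase closes with an imperfect authentic cadence, which is not stronger than the first phrase's perfect authentic cadence; without a weak→strong cadential pair there is no antecedent–consequent relationship, so this is a phrase group rather than a period.

phrase group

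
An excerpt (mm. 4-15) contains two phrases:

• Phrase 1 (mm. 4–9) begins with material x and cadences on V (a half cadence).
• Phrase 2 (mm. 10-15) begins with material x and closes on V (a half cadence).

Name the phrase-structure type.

Both phrases have the same opening (x) and the same cadence (half cadence): the second is a restatement, not a consequent, so this is a repeated phrase rather than a period.

repeated phrase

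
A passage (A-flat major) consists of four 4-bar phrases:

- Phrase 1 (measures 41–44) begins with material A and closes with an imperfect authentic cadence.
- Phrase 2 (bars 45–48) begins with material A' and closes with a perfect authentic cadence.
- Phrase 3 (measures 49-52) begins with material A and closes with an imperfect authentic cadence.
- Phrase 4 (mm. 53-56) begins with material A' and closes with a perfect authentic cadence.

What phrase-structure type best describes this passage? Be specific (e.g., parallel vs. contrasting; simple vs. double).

repeated period

The cadence pattern IAC–PAC–IAC–PAC is weak–strong twice, and phrases 3–4 restate phrases 1–2: a period heard twice, not a double period (which would end weakly at phrase 2).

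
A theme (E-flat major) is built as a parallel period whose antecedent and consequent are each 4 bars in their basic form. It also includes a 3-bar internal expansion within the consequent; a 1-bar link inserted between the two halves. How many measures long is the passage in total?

12 measures

Basic parallel period: 4 + 4 = 8 bars.
8 (basic form) + 3 (internal expansion) + 1 (link) = 12.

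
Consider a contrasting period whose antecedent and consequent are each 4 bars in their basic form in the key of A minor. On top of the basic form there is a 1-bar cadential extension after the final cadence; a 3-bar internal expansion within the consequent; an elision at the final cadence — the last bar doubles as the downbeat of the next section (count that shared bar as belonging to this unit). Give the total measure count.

Basic contrasting period: 4 + 4 = 8 bars.
8 (basic form) + 1 (cadential extension) + 3 (internal expansion) = 12.
The elision shares a bar with the next section but does not change this unit's count.

12 measures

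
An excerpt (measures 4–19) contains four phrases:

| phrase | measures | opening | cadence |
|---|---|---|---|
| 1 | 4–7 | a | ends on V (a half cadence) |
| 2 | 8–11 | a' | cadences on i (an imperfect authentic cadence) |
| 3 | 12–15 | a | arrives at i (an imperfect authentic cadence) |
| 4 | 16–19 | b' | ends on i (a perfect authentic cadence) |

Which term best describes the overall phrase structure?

Four phrases in two halves: the first half (measures 4-11) ends with an imperfect authentic cadence, the second (bars 12–19) with a perfect authentic cadence — a large antecedent–consequent pair, i.e. a double period.
Phrase 3 begins with the same material as phrase 1, making it parallel.

parallel double period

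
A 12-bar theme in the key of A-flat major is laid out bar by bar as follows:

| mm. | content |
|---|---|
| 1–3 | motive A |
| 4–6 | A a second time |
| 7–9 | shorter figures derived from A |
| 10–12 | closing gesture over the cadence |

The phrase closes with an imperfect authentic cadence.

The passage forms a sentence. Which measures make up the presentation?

measures 1–6

The presentation of a sentence is the basic idea (bars 1–3) plus its repetition (measures 4–6); the presentation is therefore bars 1–6.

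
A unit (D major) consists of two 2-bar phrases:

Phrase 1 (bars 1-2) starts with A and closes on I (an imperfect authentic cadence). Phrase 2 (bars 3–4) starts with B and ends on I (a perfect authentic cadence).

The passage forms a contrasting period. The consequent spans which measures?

measures 3–4

The antecedent is the phrase ending with the weaker cadence (imperfect authentic cadence, phrase 1) and the consequent the one ending more conclusively (perfect authentic cadence, phrase 2); the consequent is bars 3–4.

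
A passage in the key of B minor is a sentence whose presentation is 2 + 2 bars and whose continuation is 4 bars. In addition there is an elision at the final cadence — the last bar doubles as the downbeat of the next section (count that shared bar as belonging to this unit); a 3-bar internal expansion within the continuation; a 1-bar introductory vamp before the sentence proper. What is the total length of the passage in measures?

12 measures

Basic sentence: 2 + 2 + 4 = 8 bars.
8 (basic form) + 3 (internal expansion) + 1 (introduction) = 12.
The elision shares a bar with the next section but does not change this unit's count.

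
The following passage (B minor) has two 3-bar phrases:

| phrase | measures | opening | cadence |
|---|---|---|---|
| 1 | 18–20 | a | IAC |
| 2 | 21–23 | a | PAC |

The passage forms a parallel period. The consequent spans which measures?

measures 21–23

The antecedent is the phrase ending with the weaker cadence (imperfect authentic cadence, phrase 1) and the consequent the one ending more conclusively (perfect authentic cadence, phrase 2); the consequent is measures 21–23.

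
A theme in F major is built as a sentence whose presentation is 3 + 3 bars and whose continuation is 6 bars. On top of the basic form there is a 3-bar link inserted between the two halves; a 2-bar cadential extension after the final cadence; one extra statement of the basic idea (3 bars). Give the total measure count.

Basic sentence: 3 + 3 + 6 = 12 bars.
12 (basic form) + 3 (link) + 2 (cadential extension) + 3 (extra statement) = 20.

20 measures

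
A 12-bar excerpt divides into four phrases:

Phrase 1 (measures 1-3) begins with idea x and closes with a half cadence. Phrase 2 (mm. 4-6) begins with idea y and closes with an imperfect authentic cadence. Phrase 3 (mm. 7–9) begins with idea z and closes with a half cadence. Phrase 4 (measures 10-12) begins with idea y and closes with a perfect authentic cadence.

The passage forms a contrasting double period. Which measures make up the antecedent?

In a double period the four phrases pair into a large antecedent (phrases 1–2, ending imperfect authentic cadence) and a large consequent (phrases 3–4, ending perfect authentic cadence). The antecedent spans mm. 1–6.

measures 1–6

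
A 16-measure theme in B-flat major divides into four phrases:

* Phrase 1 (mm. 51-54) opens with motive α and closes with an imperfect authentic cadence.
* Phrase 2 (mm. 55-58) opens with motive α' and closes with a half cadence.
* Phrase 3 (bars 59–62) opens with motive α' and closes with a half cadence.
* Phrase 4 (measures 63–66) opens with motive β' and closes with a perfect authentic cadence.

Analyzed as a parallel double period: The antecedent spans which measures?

In a double period the four phrases pair into a large antecedent (phrases 1–2, ending half cadence) and a large consequent (phrases 3–4, ending perfect authentic cadence). The antecedent spans bars 51–58.

measures 51–58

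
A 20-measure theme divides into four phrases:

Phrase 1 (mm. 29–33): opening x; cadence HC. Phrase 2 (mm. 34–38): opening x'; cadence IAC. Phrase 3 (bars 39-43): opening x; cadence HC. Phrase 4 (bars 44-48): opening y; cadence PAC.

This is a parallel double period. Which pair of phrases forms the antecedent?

In a double period the first pair of phrases (ending imperfect authentic cadence) is the large antecedent and the second pair (ending perfect authentic cadence) is the large consequent; the antecedent is phrases 1 and 2.

phrases 1 and 2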